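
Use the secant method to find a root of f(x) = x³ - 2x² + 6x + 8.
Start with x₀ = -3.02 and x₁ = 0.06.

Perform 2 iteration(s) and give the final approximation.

f(x) = x³ - 2x² + 6x + 8
x₀ = -3.02, x₁ = 0.06

Secant formula: x_{n+1} = x_n - f(x_n)(x_n - x_{n-1})/(f(x_n) - f(x_{n-1}))

Iteration 1:
  f(-3.020000) = -55.904408
  f(0.060000) = 8.353016
  x_2 = 0.060000 - 8.353016×(0.060000 - (-3.020000))/(8.353016 - (-55.904408))
       = -0.340378
Iteration 2:
  f(0.060000) = 8.353016
  f(-0.340378) = 5.686579
  x_3 = -0.340378 - 5.686579×(-0.340378 - 0.060000)/(5.686579 - 8.353016)
       = -1.194246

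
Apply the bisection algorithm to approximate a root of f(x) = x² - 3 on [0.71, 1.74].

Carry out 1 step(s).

f(x) = x² - 3
Initial interval: [0.71, 1.74]

Iteration 1:
  c_1 = (0.710000 + 1.740000)/2 = 1.225000
  f(c_1) = f(1.225000) = -1.499375
  f(a) × f(c) ≥ 0, new interval: [1.225000, 1.740000]

After 1 iteration(s), the approximation is c_1 = 1.225000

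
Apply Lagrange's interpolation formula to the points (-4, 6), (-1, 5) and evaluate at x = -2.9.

Lagrange interpolation formula:
P(x) = Σ yᵢ × Lᵢ(x)
where Lᵢ(x) = Π_{j≠i} (x - xⱼ)/(xᵢ - xⱼ)

L_0(-2.9) = (-2.9 - (-1))/(-4 - (-1)) = 0.633333
L_1(-2.9) = (-2.9 - (-4))/(-1 - (-4)) = 0.366667

P(-2.9) = 6×L_0(-2.9) + 5×L_1(-2.9)
P(-2.9) = 5.633333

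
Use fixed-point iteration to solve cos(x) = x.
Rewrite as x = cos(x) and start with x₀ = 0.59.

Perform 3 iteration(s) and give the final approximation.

Equation: cos(x) = x
Fixed-point form: x = cos(x)
x₀ = 0.59

x_1 = g(0.590000) = 0.830941
x_2 = g(0.830941) = 0.674181
x_3 = g(0.674181) = 0.781218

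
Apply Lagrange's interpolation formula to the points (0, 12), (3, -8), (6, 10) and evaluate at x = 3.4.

Lagrange interpolation formula:
P(x) = Σ yᵢ × Lᵢ(x)
where Lᵢ(x) = Π_{j≠i} (x - xⱼ)/(xᵢ - xⱼ)

L_0(3.4) = (3.4 - 3)/(0 - 3) × (3.4 - 6)/(0 - 6) = -0.057778
L_1(3.4) = (3.4 - 0)/(3 - 0) × (3.4 - 6)/(3 - 6) = 0.982222
L_2(3.4) = (3.4 - 0)/(6 - 0) × (3.4 - 3)/(6 - 3) = 0.075556

P(3.4) = 12×L_0(3.4) + (-8)×L_1(3.4) + 10×L_2(3.4)
P(3.4) = -7.795556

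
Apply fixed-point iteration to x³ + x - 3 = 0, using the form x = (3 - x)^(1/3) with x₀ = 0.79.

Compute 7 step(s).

Equation: x³ + x - 3 = 0
Fixed-point form: x = (3 - x)^(1/3)
x₀ = 0.79

x_1 = g(0.790000) = 1.302559
x_2 = g(1.302559) = 1.192884
x_3 = g(1.192884) = 1.218041
x_4 = g(1.218041) = 1.212363
x_5 = g(1.212363) = 1.213649
x_6 = g(1.213649) = 1.213358
x_7 = g(1.213358) = 1.213424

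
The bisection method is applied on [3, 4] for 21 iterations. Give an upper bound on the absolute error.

Bisection error bound: |error| ≤ (b-a)/2^n
|error| ≤ (4 - 3)/2^21 = 1/2^21
|error| ≤ 0.0000004768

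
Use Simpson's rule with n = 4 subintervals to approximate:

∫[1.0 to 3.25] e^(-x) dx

f(x) = e^(-x)
a = 1.0, b = 3.25, n = 4
h = (b - a)/n = 0.562500

Simpson's rule: (h/3)[f(x₀) + 4f(x₁) + 2f(x₂) + ... + f(xₙ)]

x_0 = 1.0000, f(x_0) = 0.367879, coefficient = 1
x_1 = 1.5625, f(x_1) = 0.209611, coefficient = 4
x_2 = 2.1250, f(x_2) = 0.119433, coefficient = 2
x_3 = 2.6875, f(x_3) = 0.068051, coefficient = 4
x_4 = 3.2500, f(x_4) = 0.038774, coefficient = 1

I ≈ (0.562500/3) × 1.756169 = 0.329282
Exact value: 0.329105
Error: 0.000176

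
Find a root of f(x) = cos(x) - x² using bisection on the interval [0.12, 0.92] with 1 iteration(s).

f(x) = cos(x) - x²
Initial interval: [0.12, 0.92]

Iteration 1:
  c_1 = (0.120000 + 0.920000)/2 = 0.520000
  f(c_1) = f(0.520000) = 0.597419
  f(a) × f(c) ≥ 0, new interval: [0.520000, 0.920000]

After 1 iteration(s), the approximation is c_1 = 0.520000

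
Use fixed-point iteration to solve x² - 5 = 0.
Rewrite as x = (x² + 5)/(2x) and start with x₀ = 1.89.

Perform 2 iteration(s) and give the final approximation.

Equation: x² - 5 = 0
Fixed-point form: x = (x² + 5)/(2x)
x₀ = 1.89

x_1 = g(1.890000) = 2.267751
x_2 = g(2.267751) = 2.236289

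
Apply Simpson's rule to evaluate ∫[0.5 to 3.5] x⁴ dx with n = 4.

f(x) = x⁴
a = 0.5, b = 3.5, n = 4
h = (b - a)/n = 0.750000

Simpson's rule: (h/3)[f(x₀) + 4f(x₁) + 2f(x₂) + ... + f(xₙ)]

x_0 = 0.5000, f(x_0) = 0.062500, coefficient = 1
x_1 = 1.2500, f(x_1) = 2.441406, coefficient = 4
x_2 = 2.0000, f(x_2) = 16.000000, coefficient = 2
x_3 = 2.7500, f(x_3) = 57.191406, coefficient = 4
x_4 = 3.5000, f(x_4) = 150.062500, coefficient = 1

I ≈ (0.750000/3) × 420.656250 = 105.164062
Exact value: 105.037500
Error: 0.126562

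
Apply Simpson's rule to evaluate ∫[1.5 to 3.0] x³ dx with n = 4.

f(x) = x³
a = 1.5, b = 3.0, n = 4
h = (b - a)/n = 0.375000

Simpson's rule: (h/3)[f(x₀) + 4f(x₁) + 2f(x₂) + ... + f(xₙ)]

x_0 = 1.5000, f(x_0) = 3.375000, coefficient = 1
x_1 = 1.8750, f(x_1) = 6.591797, coefficient = 4
x_2 = 2.2500, f(x_2) = 11.390625, coefficient = 2
x_3 = 2.6250, f(x_3) = 18.087891, coefficient = 4
x_4 = 3.0000, f(x_4) = 27.000000, coefficient = 1

I ≈ (0.375000/3) × 151.875000 = 18.984375
Exact value: 18.984375
Error: 0.000000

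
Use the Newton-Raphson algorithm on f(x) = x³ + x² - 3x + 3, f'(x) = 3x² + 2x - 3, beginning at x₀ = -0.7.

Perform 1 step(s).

f(x) = x³ + x² - 3x + 3
f'(x) = 3x² + 2x - 3
x₀ = -0.7

Newton-Raphson formula: x_{n+1} = x_n - f(x_n)/f'(x_n)

Iteration 1:
  f(-0.700000) = 5.247000
  f'(-0.700000) = -2.930000
  x_1 = -0.700000 - 5.247000/(-2.930000) = 1.090785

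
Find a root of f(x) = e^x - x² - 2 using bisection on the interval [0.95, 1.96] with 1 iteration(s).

f(x) = e^x - x² - 2
Initial interval: [0.95, 1.96]

Iteration 1:
  c_1 = (0.950000 + 1.960000)/2 = 1.455000
  f(c_1) = f(1.455000) = 0.167458
  f(a) × f(c) < 0, new interval: [0.950000, 1.455000]

After 1 iteration(s), the approximation is c_1 = 1.455000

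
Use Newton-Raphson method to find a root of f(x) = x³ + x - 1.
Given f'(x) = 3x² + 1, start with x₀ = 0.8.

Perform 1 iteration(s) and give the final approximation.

f(x) = x³ + x - 1
f'(x) = 3x² + 1
x₀ = 0.8

Newton-Raphson formula: x_{n+1} = x_n - f(x_n)/f'(x_n)

Iteration 1:
  f(0.800000) = 0.312000
  f'(0.800000) = 2.920000
  x_1 = 0.800000 - 0.312000/2.920000 = 0.693151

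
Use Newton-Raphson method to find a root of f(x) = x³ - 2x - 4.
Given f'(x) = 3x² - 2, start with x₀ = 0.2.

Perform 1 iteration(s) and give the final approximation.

f(x) = x³ - 2x - 4
f'(x) = 3x² - 2
x₀ = 0.2

Newton-Raphson formula: x_{n+1} = x_n - f(x_n)/f'(x_n)

Iteration 1:
  f(0.200000) = -4.392000
  f'(0.200000) = -1.880000
  x_1 = 0.200000 - (-4.392000)/(-1.880000) = -2.136170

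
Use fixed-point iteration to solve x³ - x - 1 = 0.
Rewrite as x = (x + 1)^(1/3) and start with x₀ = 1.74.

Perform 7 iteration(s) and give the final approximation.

Equation: x³ - x - 1 = 0
Fixed-point form: x = (x + 1)^(1/3)
x₀ = 1.74

x_1 = g(1.740000) = 1.399319
x_2 = g(1.399319) = 1.338739
x_3 = g(1.338739) = 1.327376
x_4 = g(1.327376) = 1.325223
x_5 = g(1.325223) = 1.324814
x_6 = g(1.324814) = 1.324736
x_7 = g(1.324736) = 1.324721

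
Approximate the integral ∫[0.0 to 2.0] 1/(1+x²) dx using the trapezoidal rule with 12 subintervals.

f(x) = 1/(1+x²)
a = 0.0, b = 2.0, n = 12
h = (b - a)/n = 0.166667

Trapezoidal rule: (h/2)[f(x₀) + 2f(x₁) + 2f(x₂) + ... + f(xₙ)]

x_0 = 0.0000, f(x_0) = 1.000000, coefficient = 1
x_1 = 0.1667, f(x_1) = 0.972973, coefficient = 2
x_2 = 0.3333, f(x_2) = 0.900000, coefficient = 2
x_3 = 0.5000, f(x_3) = 0.800000, coefficient = 2
x_4 = 0.6667, f(x_4) = 0.692308, coefficient = 2
x_5 = 0.8333, f(x_5) = 0.590164, coefficient = 2
x_6 = 1.0000, f(x_6) = 0.500000, coefficient = 2
x_7 = 1.1667, f(x_7) = 0.423529, coefficient = 2
x_8 = 1.3333, f(x_8) = 0.360000, coefficient = 2
x_9 = 1.5000, f(x_9) = 0.307692, coefficient = 2
x_10 = 1.6667, f(x_10) = 0.264706, coefficient = 2
x_11 = 1.8333, f(x_11) = 0.229299, coefficient = 2
x_12 = 2.0000, f(x_12) = 0.200000, coefficient = 1

I ≈ (0.166667/2) × 13.281343 = 1.106779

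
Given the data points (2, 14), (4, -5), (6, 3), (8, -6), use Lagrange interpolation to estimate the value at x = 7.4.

Lagrange interpolation formula:
P(x) = Σ yᵢ × Lᵢ(x)
where Lᵢ(x) = Π_{j≠i} (x - xⱼ)/(xᵢ - xⱼ)

L_0(7.4) = (7.4 - 4)/(2 - 4) × (7.4 - 6)/(2 - 6) × (7.4 - 8)/(2 - 8) = 0.059500
L_1(7.4) = (7.4 - 2)/(4 - 2) × (7.4 - 6)/(4 - 6) × (7.4 - 8)/(4 - 8) = -0.283500
L_2(7.4) = (7.4 - 2)/(6 - 2) × (7.4 - 4)/(6 - 4) × (7.4 - 8)/(6 - 8) = 0.688500
L_3(7.4) = (7.4 - 2)/(8 - 2) × (7.4 - 4)/(8 - 4) × (7.4 - 6)/(8 - 6) = 0.535500

P(7.4) = 14×L_0(7.4) + (-5)×L_1(7.4) + 3×L_2(7.4) + (-6)×L_3(7.4)
P(7.4) = 1.103000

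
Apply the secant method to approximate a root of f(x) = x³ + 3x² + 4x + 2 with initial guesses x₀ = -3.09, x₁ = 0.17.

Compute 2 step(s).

f(x) = x³ + 3x² + 4x + 2
x₀ = -3.09, x₁ = 0.17

Secant formula: x_{n+1} = x_n - f(x_n)(x_n - x_{n-1})/(f(x_n) - f(x_{n-1}))

Iteration 1:
  f(-3.090000) = -11.219329
  f(0.170000) = 2.771613
  x_2 = 0.170000 - 2.771613×(0.170000 - (-3.090000))/(2.771613 - (-11.219329))
       = -0.475808
Iteration 2:
  f(0.170000) = 2.771613
  f(-0.475808) = 0.668229
  x_3 = -0.475808 - 0.668229×(-0.475808 - 0.170000)/(0.668229 - 2.771613)
       = -0.680976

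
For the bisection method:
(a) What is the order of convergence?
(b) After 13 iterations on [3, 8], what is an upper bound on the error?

(a) Bisection has linear (order 1) convergence; the error is halved each step.

(b) Error bound = (b-a)/2^n = (8 - 3)/2^{13}
    = 5/2^{13}

(a) 1 (linear); (b) error ≤ 6.10e-04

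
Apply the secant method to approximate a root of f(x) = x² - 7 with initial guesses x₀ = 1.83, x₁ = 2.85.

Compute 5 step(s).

f(x) = x² - 7
x₀ = 1.83, x₁ = 2.85

Secant formula: x_{n+1} = x_n - f(x_n)(x_n - x_{n-1})/(f(x_n) - f(x_{n-1}))

Iteration 1:
  f(1.830000) = -3.651100
  f(2.850000) = 1.122500
  x_2 = 2.850000 - 1.122500×(2.850000 - 1.830000)/(1.122500 - (-3.651100))
       = 2.610150
Iteration 2:
  f(2.850000) = 1.122500
  f(2.610150) = -0.187119
  x_3 = 2.610150 - (-0.187119)×(2.610150 - 2.850000)/(-0.187119 - 1.122500)
       = 2.644420
Iteration 3:
  f(2.610150) = -0.187119
  f(2.644420) = -0.007045
  x_4 = 2.644420 - (-0.007045)×(2.644420 - 2.610150)/(-0.007045 - (-0.187119))
       = 2.645760
Iteration 4:
  f(2.644420) = -0.007045
  f(2.645760) = 0.000048
  x_5 = 2.645760 - 0.000048×(2.645760 - 2.644420)/(0.000048 - (-0.007045))
       = 2.645751
Iteration 5:
  f(2.645760) = 0.000048
  f(2.645751) = 0.000000
  x_6 = 2.645751 - 0.000000×(2.645751 - 2.645760)/(0.000000 - 0.000048)
       = 2.645751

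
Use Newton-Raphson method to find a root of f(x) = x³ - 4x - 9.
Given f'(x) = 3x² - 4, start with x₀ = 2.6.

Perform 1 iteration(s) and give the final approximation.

f(x) = x³ - 4x - 9
f'(x) = 3x² - 4
x₀ = 2.6

Newton-Raphson formula: x_{n+1} = x_n - f(x_n)/f'(x_n)

Iteration 1:
  f(2.600000) = -1.824000
  f'(2.600000) = 16.280000
  x_1 = 2.600000 - (-1.824000)/16.280000 = 2.712039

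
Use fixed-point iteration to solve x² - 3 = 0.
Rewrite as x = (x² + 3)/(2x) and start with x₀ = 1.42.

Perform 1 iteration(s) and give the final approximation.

Equation: x² - 3 = 0
Fixed-point form: x = (x² + 3)/(2x)
x₀ = 1.42

x_1 = g(1.420000) = 1.766338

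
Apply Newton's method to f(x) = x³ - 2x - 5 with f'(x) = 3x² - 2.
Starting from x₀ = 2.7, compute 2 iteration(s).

f(x) = x³ - 2x - 5
f'(x) = 3x² - 2
x₀ = 2.7

Newton-Raphson formula: x_{n+1} = x_n - f(x_n)/f'(x_n)

Iteration 1:
  f(2.700000) = 9.283000
  f'(2.700000) = 19.870000
  x_1 = 2.700000 - 9.283000/19.870000 = 2.232813
Iteration 2:
  f(2.232813) = 1.665964
  f'(2.232813) = 12.956366
  x_2 = 2.232813 - 1.665964/12.956366 = 2.104231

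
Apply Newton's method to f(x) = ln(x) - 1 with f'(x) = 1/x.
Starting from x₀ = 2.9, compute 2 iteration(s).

f(x) = ln(x) - 1
f'(x) = 1/x
x₀ = 2.9

Newton-Raphson formula: x_{n+1} = x_n - f(x_n)/f'(x_n)

Iteration 1:
  f(2.900000) = 0.064711
  f'(2.900000) = 0.344828
  x_1 = 2.900000 - 0.064711/0.344828 = 2.712339
Iteration 2:
  f(2.712339) = -0.002189
  f'(2.712339) = 0.368685
  x_2 = 2.712339 - (-0.002189)/0.368685 = 2.718275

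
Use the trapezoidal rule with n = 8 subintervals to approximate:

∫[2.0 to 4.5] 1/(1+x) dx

f(x) = 1/(1+x)
a = 2.0, b = 4.5, n = 8
h = (b - a)/n = 0.312500

Trapezoidal rule: (h/2)[f(x₀) + 2f(x₁) + 2f(x₂) + ... + f(xₙ)]

x_0 = 2.0000, f(x_0) = 0.333333, coefficient = 1
x_1 = 2.3125, f(x_1) = 0.301887, coefficient = 2
x_2 = 2.6250, f(x_2) = 0.275862, coefficient = 2
x_3 = 2.9375, f(x_3) = 0.253968, coefficient = 2
x_4 = 3.2500, f(x_4) = 0.235294, coefficient = 2
x_5 = 3.5625, f(x_5) = 0.219178, coefficient = 2
x_6 = 3.8750, f(x_6) = 0.205128, coefficient = 2
x_7 = 4.1875, f(x_7) = 0.192771, coefficient = 2
x_8 = 4.5000, f(x_8) = 0.181818, coefficient = 1

I ≈ (0.312500/2) × 3.883329 = 0.606770
Exact value: 0.606136
Error: 0.000634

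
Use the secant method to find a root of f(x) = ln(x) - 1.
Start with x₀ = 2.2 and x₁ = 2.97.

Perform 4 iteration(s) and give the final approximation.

f(x) = ln(x) - 1
x₀ = 2.2, x₁ = 2.97

Secant formula: x_{n+1} = x_n - f(x_n)(x_n - x_{n-1})/(f(x_n) - f(x_{n-1}))

Iteration 1:
  f(2.200000) = -0.211543
  f(2.970000) = 0.088562
  x_2 = 2.970000 - 0.088562×(2.970000 - 2.200000)/(0.088562 - (-0.211543))
       = 2.742770
Iteration 2:
  f(2.970000) = 0.088562
  f(2.742770) = 0.008968
  x_3 = 2.742770 - 0.008968×(2.742770 - 2.970000)/(0.008968 - 0.088562)
       = 2.717166
Iteration 3:
  f(2.742770) = 0.008968
  f(2.717166) = -0.000410
  x_4 = 2.717166 - (-0.000410)×(2.717166 - 2.742770)/(-0.000410 - 0.008968)
       = 2.718287
Iteration 4:
  f(2.717166) = -0.000410
  f(2.718287) = 0.000002
  x_5 = 2.718287 - 0.000002×(2.718287 - 2.717166)/(0.000002 - (-0.000410))
       = 2.718282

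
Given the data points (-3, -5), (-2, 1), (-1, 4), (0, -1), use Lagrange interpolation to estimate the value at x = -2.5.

Lagrange interpolation formula:
P(x) = Σ yᵢ × Lᵢ(x)
where Lᵢ(x) = Π_{j≠i} (x - xⱼ)/(xᵢ - xⱼ)

L_0(-2.5) = (-2.5 - (-2))/(-3 - (-2)) × (-2.5 - (-1))/(-3 - (-1)) × (-2.5 - 0)/(-3 - 0) = 0.312500
L_1(-2.5) = (-2.5 - (-3))/(-2 - (-3)) × (-2.5 - (-1))/(-2 - (-1)) × (-2.5 - 0)/(-2 - 0) = 0.937500
L_2(-2.5) = (-2.5 - (-3))/(-1 - (-3)) × (-2.5 - (-2))/(-1 - (-2)) × (-2.5 - 0)/(-1 - 0) = -0.312500
L_3(-2.5) = (-2.5 - (-3))/(0 - (-3)) × (-2.5 - (-2))/(0 - (-2)) × (-2.5 - (-1))/(0 - (-1)) = 0.062500

P(-2.5) = (-5)×L_0(-2.5) + 1×L_1(-2.5) + 4×L_2(-2.5) + (-1)×L_3(-2.5)
P(-2.5) = -1.937500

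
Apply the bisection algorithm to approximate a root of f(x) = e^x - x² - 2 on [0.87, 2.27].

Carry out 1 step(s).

f(x) = e^x - x² - 2
Initial interval: [0.87, 2.27]

Iteration 1:
  c_1 = (0.870000 + 2.270000)/2 = 1.570000
  f(c_1) = f(1.570000) = 0.341748
  f(a) × f(c) < 0, new interval: [0.870000, 1.570000]

After 1 iteration(s), the approximation is c_1 = 1.570000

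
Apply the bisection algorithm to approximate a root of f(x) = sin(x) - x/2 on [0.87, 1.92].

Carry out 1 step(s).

f(x) = sin(x) - x/2
Initial interval: [0.87, 1.92]

Iteration 1:
  c_1 = (0.870000 + 1.920000)/2 = 1.395000
  f(c_1) = f(1.395000) = 0.287088
  f(a) × f(c) ≥ 0, new interval: [1.395000, 1.920000]

After 1 iteration(s), the approximation is c_1 = 1.395000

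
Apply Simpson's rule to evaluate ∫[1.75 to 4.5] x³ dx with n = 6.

f(x) = x³
a = 1.75, b = 4.5, n = 6
h = (b - a)/n = 0.458333

Simpson's rule: (h/3)[f(x₀) + 4f(x₁) + 2f(x₂) + ... + f(xₙ)]

x_0 = 1.7500, f(x_0) = 5.359375, coefficient = 1
x_1 = 2.2083, f(x_1) = 10.769459, coefficient = 4
x_2 = 2.6667, f(x_2) = 18.962963, coefficient = 2
x_3 = 3.1250, f(x_3) = 30.517578, coefficient = 4
x_4 = 3.5833, f(x_4) = 46.010995, coefficient = 2
x_5 = 4.0417, f(x_5) = 66.020906, coefficient = 4
x_6 = 4.5000, f(x_6) = 91.125000, coefficient = 1

I ≈ (0.458333/3) × 655.664062 = 100.170898
Exact value: 100.170898
Error: 0.000000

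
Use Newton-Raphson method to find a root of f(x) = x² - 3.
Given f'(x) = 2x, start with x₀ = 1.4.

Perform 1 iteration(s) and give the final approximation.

f(x) = x² - 3
f'(x) = 2x
x₀ = 1.4

Newton-Raphson formula: x_{n+1} = x_n - f(x_n)/f'(x_n)

Iteration 1:
  f(1.400000) = -1.040000
  f'(1.400000) = 2.800000
  x_1 = 1.400000 - (-1.040000)/2.800000 = 1.771429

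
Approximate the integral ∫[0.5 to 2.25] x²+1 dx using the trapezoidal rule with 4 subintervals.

f(x) = x²+1
a = 0.5, b = 2.25, n = 4
h = (b - a)/n = 0.437500

Trapezoidal rule: (h/2)[f(x₀) + 2f(x₁) + 2f(x₂) + ... + f(xₙ)]

x_0 = 0.5000, f(x_0) = 1.250000, coefficient = 1
x_1 = 0.9375, f(x_1) = 1.878906, coefficient = 2
x_2 = 1.3750, f(x_2) = 2.890625, coefficient = 2
x_3 = 1.8125, f(x_3) = 4.285156, coefficient = 2
x_4 = 2.2500, f(x_4) = 6.062500, coefficient = 1

I ≈ (0.437500/2) × 25.421875 = 5.561035
Exact value: 5.505208
Error: 0.055827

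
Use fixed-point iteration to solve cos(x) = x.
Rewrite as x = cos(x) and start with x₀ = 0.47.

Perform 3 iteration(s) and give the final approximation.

Equation: cos(x) = x
Fixed-point form: x = cos(x)
x₀ = 0.47

x_1 = g(0.470000) = 0.891568
x_2 = g(0.891568) = 0.628193
x_3 = g(0.628193) = 0.809091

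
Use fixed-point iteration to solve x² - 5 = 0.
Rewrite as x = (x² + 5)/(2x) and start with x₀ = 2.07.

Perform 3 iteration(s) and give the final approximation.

Equation: x² - 5 = 0
Fixed-point form: x = (x² + 5)/(2x)
x₀ = 2.07

x_1 = g(2.070000) = 2.242729
x_2 = g(2.242729) = 2.236078
x_3 = g(2.236078) = 2.236068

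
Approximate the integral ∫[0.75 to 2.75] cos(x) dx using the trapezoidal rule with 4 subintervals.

f(x) = cos(x)
a = 0.75, b = 2.75, n = 4
h = (b - a)/n = 0.500000

Trapezoidal rule: (h/2)[f(x₀) + 2f(x₁) + 2f(x₂) + ... + f(xₙ)]

x_0 = 0.7500, f(x_0) = 0.731689, coefficient = 1
x_1 = 1.2500, f(x_1) = 0.315322, coefficient = 2
x_2 = 1.7500, f(x_2) = -0.178246, coefficient = 2
x_3 = 2.2500, f(x_3) = -0.628174, coefficient = 2
x_4 = 2.7500, f(x_4) = -0.924302, coefficient = 1

I ≈ (0.500000/2) × -1.174808 = -0.293702
Exact value: -0.299978
Error: 0.006276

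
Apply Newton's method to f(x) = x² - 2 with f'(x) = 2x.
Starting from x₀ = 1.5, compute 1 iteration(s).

f(x) = x² - 2
f'(x) = 2x
x₀ = 1.5

Newton-Raphson formula: x_{n+1} = x_n - f(x_n)/f'(x_n)

Iteration 1:
  f(1.500000) = 0.250000
  f'(1.500000) = 3.000000
  x_1 = 1.500000 - 0.250000/3.000000 = 1.416667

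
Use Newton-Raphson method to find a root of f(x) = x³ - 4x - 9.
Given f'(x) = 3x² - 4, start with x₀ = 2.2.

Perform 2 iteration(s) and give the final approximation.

f(x) = x³ - 4x - 9
f'(x) = 3x² - 4
x₀ = 2.2

Newton-Raphson formula: x_{n+1} = x_n - f(x_n)/f'(x_n)

Iteration 1:
  f(2.200000) = -7.152000
  f'(2.200000) = 10.520000
  x_1 = 2.200000 - (-7.152000)/10.520000 = 2.879848
Iteration 2:
  f(2.879848) = 3.364696
  f'(2.879848) = 20.880572
  x_2 = 2.879848 - 3.364696/20.880572 = 2.718708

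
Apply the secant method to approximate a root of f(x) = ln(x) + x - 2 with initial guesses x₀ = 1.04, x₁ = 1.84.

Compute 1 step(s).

f(x) = ln(x) + x - 2
x₀ = 1.04, x₁ = 1.84

Secant formula: x_{n+1} = x_n - f(x_n)(x_n - x_{n-1})/(f(x_n) - f(x_{n-1}))

Iteration 1:
  f(1.040000) = -0.920779
  f(1.840000) = 0.449766
  x_2 = 1.840000 - 0.449766×(1.840000 - 1.040000)/(0.449766 - (-0.920779))
       = 1.577468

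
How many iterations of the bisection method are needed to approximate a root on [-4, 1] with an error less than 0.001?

We need (b-a)/2^n ≤ 0.001
(1 - (-4))/2^n ≤ 0.001
5/2^n ≤ 0.001
2^n ≥ 5000
n ≥ log₂(5000) = 12.29
n ≥ 13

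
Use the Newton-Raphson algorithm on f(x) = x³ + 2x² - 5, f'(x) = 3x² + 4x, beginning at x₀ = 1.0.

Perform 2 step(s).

f(x) = x³ + 2x² - 5
f'(x) = 3x² + 4x
x₀ = 1.0

Newton-Raphson formula: x_{n+1} = x_n - f(x_n)/f'(x_n)

Iteration 1:
  f(1.000000) = -2.000000
  f'(1.000000) = 7.000000
  x_1 = 1.000000 - (-2.000000)/7.000000 = 1.285714
Iteration 2:
  f(1.285714) = 0.431487
  f'(1.285714) = 10.102041
  x_2 = 1.285714 - 0.431487/10.102041 = 1.243001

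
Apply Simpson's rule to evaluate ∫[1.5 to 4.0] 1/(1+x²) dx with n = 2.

f(x) = 1/(1+x²)
a = 1.5, b = 4.0, n = 2
h = (b - a)/n = 1.250000

Simpson's rule: (h/3)[f(x₀) + 4f(x₁) + 2f(x₂) + ... + f(xₙ)]

x_0 = 1.5000, f(x_0) = 0.307692, coefficient = 1
x_1 = 2.7500, f(x_1) = 0.116788, coefficient = 4
x_2 = 4.0000, f(x_2) = 0.058824, coefficient = 1

I ≈ (1.250000/3) × 0.833669 = 0.347362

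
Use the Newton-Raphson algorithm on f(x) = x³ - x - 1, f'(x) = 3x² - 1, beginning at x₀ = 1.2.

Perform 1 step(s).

f(x) = x³ - x - 1
f'(x) = 3x² - 1
x₀ = 1.2

Newton-Raphson formula: x_{n+1} = x_n - f(x_n)/f'(x_n)

Iteration 1:
  f(1.200000) = -0.472000
  f'(1.200000) = 3.320000
  x_1 = 1.200000 - (-0.472000)/3.320000 = 1.342169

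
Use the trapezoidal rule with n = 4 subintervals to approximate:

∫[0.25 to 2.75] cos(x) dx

f(x) = cos(x)
a = 0.25, b = 2.75, n = 4
h = (b - a)/n = 0.625000

Trapezoidal rule: (h/2)[f(x₀) + 2f(x₁) + 2f(x₂) + ... + f(xₙ)]

x_0 = 0.2500, f(x_0) = 0.968912, coefficient = 1
x_1 = 0.8750, f(x_1) = 0.640997, coefficient = 2
x_2 = 1.5000, f(x_2) = 0.070737, coefficient = 2
x_3 = 2.1250, f(x_3) = -0.526266, coefficient = 2
x_4 = 2.7500, f(x_4) = -0.924302, coefficient = 1

I ≈ (0.625000/2) × 0.415545 = 0.129858
Exact value: 0.134257
Error: 0.004399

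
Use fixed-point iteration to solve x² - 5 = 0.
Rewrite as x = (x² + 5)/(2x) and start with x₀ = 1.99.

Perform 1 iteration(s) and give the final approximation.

Equation: x² - 5 = 0
Fixed-point form: x = (x² + 5)/(2x)
x₀ = 1.99

x_1 = g(1.990000) = 2.251281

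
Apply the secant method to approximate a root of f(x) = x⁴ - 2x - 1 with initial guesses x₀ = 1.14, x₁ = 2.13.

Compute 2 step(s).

f(x) = x⁴ - 2x - 1
x₀ = 1.14, x₁ = 2.13

Secant formula: x_{n+1} = x_n - f(x_n)(x_n - x_{n-1})/(f(x_n) - f(x_{n-1}))

Iteration 1:
  f(1.140000) = -1.591040
  f(2.130000) = 15.323462
  x_2 = 2.130000 - 15.323462×(2.130000 - 1.140000)/(15.323462 - (-1.591040))
       = 1.233123
Iteration 2:
  f(2.130000) = 15.323462
  f(1.233123) = -1.154045
  x_3 = 1.233123 - (-1.154045)×(1.233123 - 2.130000)/(-1.154045 - 15.323462)
       = 1.295938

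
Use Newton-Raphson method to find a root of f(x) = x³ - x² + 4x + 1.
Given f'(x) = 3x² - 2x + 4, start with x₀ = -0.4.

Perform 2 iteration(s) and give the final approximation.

f(x) = x³ - x² + 4x + 1
f'(x) = 3x² - 2x + 4
x₀ = -0.4

Newton-Raphson formula: x_{n+1} = x_n - f(x_n)/f'(x_n)

Iteration 1:
  f(-0.400000) = -0.824000
  f'(-0.400000) = 5.280000
  x_1 = -0.400000 - (-0.824000)/5.280000 = -0.243939
Iteration 2:
  f(-0.243939) = -0.049780
  f'(-0.243939) = 4.666398
  x_2 = -0.243939 - (-0.049780)/4.666398 = -0.233272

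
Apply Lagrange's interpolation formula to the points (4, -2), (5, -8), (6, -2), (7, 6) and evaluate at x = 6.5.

Lagrange interpolation formula:
P(x) = Σ yᵢ × Lᵢ(x)
where Lᵢ(x) = Π_{j≠i} (x - xⱼ)/(xᵢ - xⱼ)

L_0(6.5) = (6.5 - 5)/(4 - 5) × (6.5 - 6)/(4 - 6) × (6.5 - 7)/(4 - 7) = 0.062500
L_1(6.5) = (6.5 - 4)/(5 - 4) × (6.5 - 6)/(5 - 6) × (6.5 - 7)/(5 - 7) = -0.312500
L_2(6.5) = (6.5 - 4)/(6 - 4) × (6.5 - 5)/(6 - 5) × (6.5 - 7)/(6 - 7) = 0.937500
L_3(6.5) = (6.5 - 4)/(7 - 4) × (6.5 - 5)/(7 - 5) × (6.5 - 6)/(7 - 6) = 0.312500

P(6.5) = (-2)×L_0(6.5) + (-8)×L_1(6.5) + (-2)×L_2(6.5) + 6×L_3(6.5)
P(6.5) = 2.375000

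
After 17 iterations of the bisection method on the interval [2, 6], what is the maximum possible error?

Bisection error bound: |error| ≤ (b-a)/2^n
|error| ≤ (6 - 2)/2^17 = 4/2^17
|error| ≤ 0.0000305176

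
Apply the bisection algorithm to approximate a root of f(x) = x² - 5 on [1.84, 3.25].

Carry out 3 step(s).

f(x) = x² - 5
Initial interval: [1.84, 3.25]

Iteration 1:
  c_1 = (1.840000 + 3.250000)/2 = 2.545000
  f(c_1) = f(2.545000) = 1.477025
  f(a) × f(c) < 0, new interval: [1.840000, 2.545000]
Iteration 2:
  c_2 = (1.840000 + 2.545000)/2 = 2.192500
  f(c_2) = f(2.192500) = -0.192944
  f(a) × f(c) ≥ 0, new interval: [2.192500, 2.545000]
Iteration 3:
  c_3 = (2.192500 + 2.545000)/2 = 2.368750
  f(c_3) = f(2.368750) = 0.610977
  f(a) × f(c) < 0, new interval: [2.192500, 2.368750]

After 3 iteration(s), the approximation is c_3 = 2.368750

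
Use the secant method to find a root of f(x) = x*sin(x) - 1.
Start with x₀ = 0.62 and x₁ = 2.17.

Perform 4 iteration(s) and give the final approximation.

f(x) = x*sin(x) - 1
x₀ = 0.62, x₁ = 2.17

Secant formula: x_{n+1} = x_n - f(x_n)(x_n - x_{n-1})/(f(x_n) - f(x_{n-1}))

Iteration 1:
  f(0.620000) = -0.639758
  f(2.170000) = 0.791953
  x_2 = 2.170000 - 0.791953×(2.170000 - 0.620000)/(0.791953 - (-0.639758))
       = 1.312615
Iteration 2:
  f(2.170000) = 0.791953
  f(1.312615) = 0.269110
  x_3 = 1.312615 - 0.269110×(1.312615 - 2.170000)/(0.269110 - 0.791953)
       = 0.871316
Iteration 3:
  f(1.312615) = 0.269110
  f(0.871316) = -0.333290
  x_4 = 0.871316 - (-0.333290)×(0.871316 - 1.312615)/(-0.333290 - 0.269110)
       = 1.115473
Iteration 4:
  f(0.871316) = -0.333290
  f(1.115473) = 0.001828
  x_5 = 1.115473 - 0.001828×(1.115473 - 0.871316)/(0.001828 - (-0.333290))
       = 1.114142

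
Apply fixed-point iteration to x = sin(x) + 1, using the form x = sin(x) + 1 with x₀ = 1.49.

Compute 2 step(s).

Equation: x = sin(x) + 1
Fixed-point form: x = sin(x) + 1
x₀ = 1.49

x_1 = g(1.490000) = 1.996738
x_2 = g(1.996738) = 1.910650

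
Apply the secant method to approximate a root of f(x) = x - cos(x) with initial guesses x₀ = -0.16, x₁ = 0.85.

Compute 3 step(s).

f(x) = x - cos(x)
x₀ = -0.16, x₁ = 0.85

Secant formula: x_{n+1} = x_n - f(x_n)(x_n - x_{n-1})/(f(x_n) - f(x_{n-1}))

Iteration 1:
  f(-0.160000) = -1.147227
  f(0.850000) = 0.190017
  x_2 = 0.850000 - 0.190017×(0.850000 - (-0.160000))/(0.190017 - (-1.147227))
       = 0.706483
Iteration 2:
  f(0.850000) = 0.190017
  f(0.706483) = -0.054166
  x_3 = 0.706483 - (-0.054166)×(0.706483 - 0.850000)/(-0.054166 - 0.190017)
       = 0.738319
Iteration 3:
  f(0.706483) = -0.054166
  f(0.738319) = -0.001282
  x_4 = 0.738319 - (-0.001282)×(0.738319 - 0.706483)/(-0.001282 - (-0.054166))
       = 0.739091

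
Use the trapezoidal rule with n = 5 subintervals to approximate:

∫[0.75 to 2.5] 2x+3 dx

f(x) = 2x+3
a = 0.75, b = 2.5, n = 5
h = (b - a)/n = 0.350000

Trapezoidal rule: (h/2)[f(x₀) + 2f(x₁) + 2f(x₂) + ... + f(xₙ)]

x_0 = 0.7500, f(x_0) = 4.500000, coefficient = 1
x_1 = 1.1000, f(x_1) = 5.200000, coefficient = 2
x_2 = 1.4500, f(x_2) = 5.900000, coefficient = 2
x_3 = 1.8000, f(x_3) = 6.600000, coefficient = 2
x_4 = 2.1500, f(x_4) = 7.300000, coefficient = 2
x_5 = 2.5000, f(x_5) = 8.000000, coefficient = 1

I ≈ (0.350000/2) × 62.500000 = 10.937500
Exact value: 10.937500
Error: 0.000000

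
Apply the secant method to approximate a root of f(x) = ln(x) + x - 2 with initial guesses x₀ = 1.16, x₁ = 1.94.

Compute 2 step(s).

f(x) = ln(x) + x - 2
x₀ = 1.16, x₁ = 1.94

Secant formula: x_{n+1} = x_n - f(x_n)(x_n - x_{n-1})/(f(x_n) - f(x_{n-1}))

Iteration 1:
  f(1.160000) = -0.691580
  f(1.940000) = 0.602688
  x_2 = 1.940000 - 0.602688×(1.940000 - 1.160000)/(0.602688 - (-0.691580))
       = 1.576786
Iteration 2:
  f(1.940000) = 0.602688
  f(1.576786) = 0.032174
  x_3 = 1.576786 - 0.032174×(1.576786 - 1.940000)/(0.032174 - 0.602688)
       = 1.556302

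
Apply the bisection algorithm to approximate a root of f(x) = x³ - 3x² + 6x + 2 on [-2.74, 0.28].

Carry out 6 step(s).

f(x) = x³ - 3x² + 6x + 2
Initial interval: [-2.74, 0.28]

Iteration 1:
  c_1 = (-2.740000 + 0.280000)/2 = -1.230000
  f(c_1) = f(-1.230000) = -11.779567
  f(a) × f(c) ≥ 0, new interval: [-1.230000, 0.280000]
Iteration 2:
  c_2 = (-1.230000 + 0.280000)/2 = -0.475000
  f(c_2) = f(-0.475000) = -1.634047
  f(a) × f(c) ≥ 0, new interval: [-0.475000, 0.280000]
Iteration 3:
  c_3 = (-0.475000 + 0.280000)/2 = -0.097500
  f(c_3) = f(-0.097500) = 1.385554
  f(a) × f(c) < 0, new interval: [-0.475000, -0.097500]
Iteration 4:
  c_4 = (-0.475000 + (-0.097500))/2 = -0.286250
  f(c_4) = f(-0.286250) = 0.013228
  f(a) × f(c) < 0, new interval: [-0.475000, -0.286250]
Iteration 5:
  c_5 = (-0.475000 + (-0.286250))/2 = -0.380625
  f(c_5) = f(-0.380625) = -0.773519
  f(a) × f(c) ≥ 0, new interval: [-0.380625, -0.286250]
Iteration 6:
  c_6 = (-0.380625 + (-0.286250))/2 = -0.333437
  f(c_6) = f(-0.333437) = -0.371238
  f(a) × f(c) ≥ 0, new interval: [-0.333437, -0.286250]

After 6 iteration(s), the approximation is c_6 = -0.333437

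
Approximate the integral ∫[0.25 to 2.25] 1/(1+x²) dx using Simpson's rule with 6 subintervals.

f(x) = 1/(1+x²)
a = 0.25, b = 2.25, n = 6
h = (b - a)/n = 0.333333

Simpson's rule: (h/3)[f(x₀) + 4f(x₁) + 2f(x₂) + ... + f(xₙ)]

x_0 = 0.2500, f(x_0) = 0.941176, coefficient = 1
x_1 = 0.5833, f(x_1) = 0.746114, coefficient = 4
x_2 = 0.9167, f(x_2) = 0.543396, coefficient = 2
x_3 = 1.2500, f(x_3) = 0.390244, coefficient = 4
x_4 = 1.5833, f(x_4) = 0.285149, coefficient = 2
x_5 = 1.9167, f(x_5) = 0.213967, coefficient = 4
x_6 = 2.2500, f(x_6) = 0.164948, coefficient = 1

I ≈ (0.333333/3) × 8.164515 = 0.907168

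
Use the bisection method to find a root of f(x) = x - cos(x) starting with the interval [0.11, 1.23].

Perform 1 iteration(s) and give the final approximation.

f(x) = x - cos(x)
Initial interval: [0.11, 1.23]

Iteration 1:
  c_1 = (0.110000 + 1.230000)/2 = 0.670000
  f(c_1) = f(0.670000) = -0.113822
  f(a) × f(c) ≥ 0, new interval: [0.670000, 1.230000]

After 1 iteration(s), the approximation is c_1 = 0.670000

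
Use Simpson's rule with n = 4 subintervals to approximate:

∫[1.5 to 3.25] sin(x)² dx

f(x) = sin(x)²
a = 1.5, b = 3.25, n = 4
h = (b - a)/n = 0.437500

Simpson's rule: (h/3)[f(x₀) + 4f(x₁) + 2f(x₂) + ... + f(xₙ)]

x_0 = 1.5000, f(x_0) = 0.994996, coefficient = 1
x_1 = 1.9375, f(x_1) = 0.871449, coefficient = 4
x_2 = 2.3750, f(x_2) = 0.481199, coefficient = 2
x_3 = 2.8125, f(x_3) = 0.104448, coefficient = 4
x_4 = 3.2500, f(x_4) = 0.011706, coefficient = 1

I ≈ (0.437500/3) × 5.872689 = 0.856434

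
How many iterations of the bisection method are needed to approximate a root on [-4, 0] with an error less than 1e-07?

We need (b-a)/2^n ≤ 1e-07
(0 - (-4))/2^n ≤ 1e-07
4/2^n ≤ 1e-07
2^n ≥ 40000000
n ≥ log₂(40000000) = 25.25
n ≥ 26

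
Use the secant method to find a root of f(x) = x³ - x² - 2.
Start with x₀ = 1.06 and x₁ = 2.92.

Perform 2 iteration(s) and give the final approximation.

f(x) = x³ - x² - 2
x₀ = 1.06, x₁ = 2.92

Secant formula: x_{n+1} = x_n - f(x_n)(x_n - x_{n-1})/(f(x_n) - f(x_{n-1}))

Iteration 1:
  f(1.060000) = -1.932584
  f(2.920000) = 14.370688
  x_2 = 2.920000 - 14.370688×(2.920000 - 1.060000)/(14.370688 - (-1.932584))
       = 1.280484
Iteration 2:
  f(2.920000) = 14.370688
  f(1.280484) = -1.540108
  x_3 = 1.280484 - (-1.540108)×(1.280484 - 2.920000)/(-1.540108 - 14.370688)
       = 1.439183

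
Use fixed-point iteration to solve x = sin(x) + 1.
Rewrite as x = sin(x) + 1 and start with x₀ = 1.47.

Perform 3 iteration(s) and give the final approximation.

Equation: x = sin(x) + 1
Fixed-point form: x = sin(x) + 1
x₀ = 1.47

x_1 = g(1.470000) = 1.994924
x_2 = g(1.994924) = 1.911398
x_3 = g(1.911398) = 1.942554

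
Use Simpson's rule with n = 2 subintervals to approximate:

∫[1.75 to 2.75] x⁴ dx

f(x) = x⁴
a = 1.75, b = 2.75, n = 2
h = (b - a)/n = 0.500000

Simpson's rule: (h/3)[f(x₀) + 4f(x₁) + 2f(x₂) + ... + f(xₙ)]

x_0 = 1.7500, f(x_0) = 9.378906, coefficient = 1
x_1 = 2.2500, f(x_1) = 25.628906, coefficient = 4
x_2 = 2.7500, f(x_2) = 57.191406, coefficient = 1

I ≈ (0.500000/3) × 169.085938 = 28.180990
Exact value: 28.172656
Error: 0.008333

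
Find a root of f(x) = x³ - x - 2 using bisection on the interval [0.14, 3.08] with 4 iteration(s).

f(x) = x³ - x - 2
Initial interval: [0.14, 3.08]

Iteration 1:
  c_1 = (0.140000 + 3.080000)/2 = 1.610000
  f(c_1) = f(1.610000) = 0.563281
  f(a) × f(c) < 0, new interval: [0.140000, 1.610000]
Iteration 2:
  c_2 = (0.140000 + 1.610000)/2 = 0.875000
  f(c_2) = f(0.875000) = -2.205078
  f(a) × f(c) ≥ 0, new interval: [0.875000, 1.610000]
Iteration 3:
  c_3 = (0.875000 + 1.610000)/2 = 1.242500
  f(c_3) = f(1.242500) = -1.324321
  f(a) × f(c) ≥ 0, new interval: [1.242500, 1.610000]
Iteration 4:
  c_4 = (1.242500 + 1.610000)/2 = 1.426250
  f(c_4) = f(1.426250) = -0.524988
  f(a) × f(c) ≥ 0, new interval: [1.426250, 1.610000]

After 4 iteration(s), the approximation is c_4 = 1.426250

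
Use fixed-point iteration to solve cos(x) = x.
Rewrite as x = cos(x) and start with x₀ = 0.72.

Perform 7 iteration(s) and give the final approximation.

Equation: cos(x) = x
Fixed-point form: x = cos(x)
x₀ = 0.72

x_1 = g(0.720000) = 0.751806
x_2 = g(0.751806) = 0.730457
x_3 = g(0.730457) = 0.744870
x_4 = g(0.744870) = 0.735176
x_5 = g(0.735176) = 0.741713
x_6 = g(0.741713) = 0.737313
x_7 = g(0.737313) = 0.740278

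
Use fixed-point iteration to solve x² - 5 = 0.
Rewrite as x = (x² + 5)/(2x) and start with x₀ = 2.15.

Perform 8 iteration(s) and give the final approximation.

Equation: x² - 5 = 0
Fixed-point form: x = (x² + 5)/(2x)
x₀ = 2.15

x_1 = g(2.150000) = 2.237791
x_2 = g(2.237791) = 2.236069
x_3 = g(2.236069) = 2.236068
x_4 = g(2.236068) = 2.236068
x_5 = g(2.236068) = 2.236068
x_6 = g(2.236068) = 2.236068
x_7 = g(2.236068) = 2.236068
x_8 = g(2.236068) = 2.236068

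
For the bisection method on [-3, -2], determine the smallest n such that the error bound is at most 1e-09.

We need (b-a)/2^n ≤ 1e-09
(-2 - (-3))/2^n ≤ 1e-09
1/2^n ≤ 1e-09
2^n ≥ 1000000000
n ≥ log₂(1000000000) = 29.90
n ≥ 30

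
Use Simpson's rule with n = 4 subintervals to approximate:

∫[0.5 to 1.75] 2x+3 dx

f(x) = 2x+3
a = 0.5, b = 1.75, n = 4
h = (b - a)/n = 0.312500

Simpson's rule: (h/3)[f(x₀) + 4f(x₁) + 2f(x₂) + ... + f(xₙ)]

x_0 = 0.5000, f(x_0) = 4.000000, coefficient = 1
x_1 = 0.8125, f(x_1) = 4.625000, coefficient = 4
x_2 = 1.1250, f(x_2) = 5.250000, coefficient = 2
x_3 = 1.4375, f(x_3) = 5.875000, coefficient = 4
x_4 = 1.7500, f(x_4) = 6.500000, coefficient = 1

I ≈ (0.312500/3) × 63.000000 = 6.562500
Exact value: 6.562500
Error: 0.000000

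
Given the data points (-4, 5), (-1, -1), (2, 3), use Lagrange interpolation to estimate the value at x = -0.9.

Lagrange interpolation formula:
P(x) = Σ yᵢ × Lᵢ(x)
where Lᵢ(x) = Π_{j≠i} (x - xⱼ)/(xᵢ - xⱼ)

L_0(-0.9) = (-0.9 - (-1))/(-4 - (-1)) × (-0.9 - 2)/(-4 - 2) = -0.016111
L_1(-0.9) = (-0.9 - (-4))/(-1 - (-4)) × (-0.9 - 2)/(-1 - 2) = 0.998889
L_2(-0.9) = (-0.9 - (-4))/(2 - (-4)) × (-0.9 - (-1))/(2 - (-1)) = 0.017222

P(-0.9) = 5×L_0(-0.9) + (-1)×L_1(-0.9) + 3×L_2(-0.9)
P(-0.9) = -1.027778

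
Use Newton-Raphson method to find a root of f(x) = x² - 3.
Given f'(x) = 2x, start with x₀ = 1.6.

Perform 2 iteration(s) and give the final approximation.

f(x) = x² - 3
f'(x) = 2x
x₀ = 1.6

Newton-Raphson formula: x_{n+1} = x_n - f(x_n)/f'(x_n)

Iteration 1:
  f(1.600000) = -0.440000
  f'(1.600000) = 3.200000
  x_1 = 1.600000 - (-0.440000)/3.200000 = 1.737500
Iteration 2:
  f(1.737500) = 0.018906
  f'(1.737500) = 3.475000
  x_2 = 1.737500 - 0.018906/3.475000 = 1.732059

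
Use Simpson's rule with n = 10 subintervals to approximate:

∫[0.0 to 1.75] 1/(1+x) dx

f(x) = 1/(1+x)
a = 0.0, b = 1.75, n = 10
h = (b - a)/n = 0.175000

Simpson's rule: (h/3)[f(x₀) + 4f(x₁) + 2f(x₂) + ... + f(xₙ)]

x_0 = 0.0000, f(x_0) = 1.000000, coefficient = 1
x_1 = 0.1750, f(x_1) = 0.851064, coefficient = 4
x_2 = 0.3500, f(x_2) = 0.740741, coefficient = 2
x_3 = 0.5250, f(x_3) = 0.655738, coefficient = 4
x_4 = 0.7000, f(x_4) = 0.588235, coefficient = 2
x_5 = 0.8750, f(x_5) = 0.533333, coefficient = 4
x_6 = 1.0500, f(x_6) = 0.487805, coefficient = 2
x_7 = 1.2250, f(x_7) = 0.449438, coefficient = 4
x_8 = 1.4000, f(x_8) = 0.416667, coefficient = 2
x_9 = 1.5750, f(x_9) = 0.388350, coefficient = 4
x_10 = 1.7500, f(x_10) = 0.363636, coefficient = 1

I ≈ (0.175000/3) × 17.342222 = 1.011630
Exact value: 1.011601
Error: 0.000029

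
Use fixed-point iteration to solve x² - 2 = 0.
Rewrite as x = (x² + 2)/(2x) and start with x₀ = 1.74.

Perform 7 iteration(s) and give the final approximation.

Equation: x² - 2 = 0
Fixed-point form: x = (x² + 2)/(2x)
x₀ = 1.74

x_1 = g(1.740000) = 1.444713
x_2 = g(1.444713) = 1.414535
x_3 = g(1.414535) = 1.414214
x_4 = g(1.414214) = 1.414214
x_5 = g(1.414214) = 1.414214
x_6 = g(1.414214) = 1.414214
x_7 = g(1.414214) = 1.414214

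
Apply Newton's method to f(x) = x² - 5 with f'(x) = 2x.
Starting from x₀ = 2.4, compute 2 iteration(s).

f(x) = x² - 5
f'(x) = 2x
x₀ = 2.4

Newton-Raphson formula: x_{n+1} = x_n - f(x_n)/f'(x_n)

Iteration 1:
  f(2.400000) = 0.760000
  f'(2.400000) = 4.800000
  x_1 = 2.400000 - 0.760000/4.800000 = 2.241667
Iteration 2:
  f(2.241667) = 0.025069
  f'(2.241667) = 4.483333
  x_2 = 2.241667 - 0.025069/4.483333 = 2.236075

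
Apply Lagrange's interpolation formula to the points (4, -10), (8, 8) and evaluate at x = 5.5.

Lagrange interpolation formula:
P(x) = Σ yᵢ × Lᵢ(x)
where Lᵢ(x) = Π_{j≠i} (x - xⱼ)/(xᵢ - xⱼ)

L_0(5.5) = (5.5 - 8)/(4 - 8) = 0.625000
L_1(5.5) = (5.5 - 4)/(8 - 4) = 0.375000

P(5.5) = (-10)×L_0(5.5) + 8×L_1(5.5)
P(5.5) = -3.250000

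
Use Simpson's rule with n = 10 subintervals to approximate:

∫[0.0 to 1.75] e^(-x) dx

f(x) = e^(-x)
a = 0.0, b = 1.75, n = 10
h = (b - a)/n = 0.175000

Simpson's rule: (h/3)[f(x₀) + 4f(x₁) + 2f(x₂) + ... + f(xₙ)]

x_0 = 0.0000, f(x_0) = 1.000000, coefficient = 1
x_1 = 0.1750, f(x_1) = 0.839457, coefficient = 4
x_2 = 0.3500, f(x_2) = 0.704688, coefficient = 2
x_3 = 0.5250, f(x_3) = 0.591555, coefficient = 4
x_4 = 0.7000, f(x_4) = 0.496585, coefficient = 2
x_5 = 0.8750, f(x_5) = 0.416862, coefficient = 4
x_6 = 1.0500, f(x_6) = 0.349938, coefficient = 2
x_7 = 1.2250, f(x_7) = 0.293758, coefficient = 4
x_8 = 1.4000, f(x_8) = 0.246597, coefficient = 2
x_9 = 1.5750, f(x_9) = 0.207008, coefficient = 4
x_10 = 1.7500, f(x_10) = 0.173774, coefficient = 1

I ≈ (0.175000/3) × 14.163949 = 0.826230
Exact value: 0.826226
Error: 0.000004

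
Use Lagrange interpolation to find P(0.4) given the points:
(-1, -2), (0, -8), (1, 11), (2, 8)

Lagrange interpolation formula:
P(x) = Σ yᵢ × Lᵢ(x)
where Lᵢ(x) = Π_{j≠i} (x - xⱼ)/(xᵢ - xⱼ)

L_0(0.4) = (0.4 - 0)/(-1 - 0) × (0.4 - 1)/(-1 - 1) × (0.4 - 2)/(-1 - 2) = -0.064000
L_1(0.4) = (0.4 - (-1))/(0 - (-1)) × (0.4 - 1)/(0 - 1) × (0.4 - 2)/(0 - 2) = 0.672000
L_2(0.4) = (0.4 - (-1))/(1 - (-1)) × (0.4 - 0)/(1 - 0) × (0.4 - 2)/(1 - 2) = 0.448000
L_3(0.4) = (0.4 - (-1))/(2 - (-1)) × (0.4 - 0)/(2 - 0) × (0.4 - 1)/(2 - 1) = -0.056000

P(0.4) = (-2)×L_0(0.4) + (-8)×L_1(0.4) + 11×L_2(0.4) + 8×L_3(0.4)
P(0.4) = -0.768000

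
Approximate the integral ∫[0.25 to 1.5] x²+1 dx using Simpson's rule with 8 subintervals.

f(x) = x²+1
a = 0.25, b = 1.5, n = 8
h = (b - a)/n = 0.156250

Simpson's rule: (h/3)[f(x₀) + 4f(x₁) + 2f(x₂) + ... + f(xₙ)]

x_0 = 0.2500, f(x_0) = 1.062500, coefficient = 1
x_1 = 0.4062, f(x_1) = 1.165039, coefficient = 4
x_2 = 0.5625, f(x_2) = 1.316406, coefficient = 2
x_3 = 0.7188, f(x_3) = 1.516602, coefficient = 4
x_4 = 0.8750, f(x_4) = 1.765625, coefficient = 2
x_5 = 1.0312, f(x_5) = 2.063477, coefficient = 4
x_6 = 1.1875, f(x_6) = 2.410156, coefficient = 2
x_7 = 1.3438, f(x_7) = 2.805664, coefficient = 4
x_8 = 1.5000, f(x_8) = 3.250000, coefficient = 1

I ≈ (0.156250/3) × 45.500000 = 2.369792
Exact value: 2.369792
Error: 0.000000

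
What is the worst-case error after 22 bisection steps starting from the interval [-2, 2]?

Bisection error bound: |error| ≤ (b-a)/2^n
|error| ≤ (2 - (-2))/2^22 = 4/2^22
|error| ≤ 0.0000009537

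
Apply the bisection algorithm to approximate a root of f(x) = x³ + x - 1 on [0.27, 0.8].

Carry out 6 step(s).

f(x) = x³ + x - 1
Initial interval: [0.27, 0.8]

Iteration 1:
  c_1 = (0.270000 + 0.800000)/2 = 0.535000
  f(c_1) = f(0.535000) = -0.311870
  f(a) × f(c) ≥ 0, new interval: [0.535000, 0.800000]
Iteration 2:
  c_2 = (0.535000 + 0.800000)/2 = 0.667500
  f(c_2) = f(0.667500) = -0.035091
  f(a) × f(c) ≥ 0, new interval: [0.667500, 0.800000]
Iteration 3:
  c_3 = (0.667500 + 0.800000)/2 = 0.733750
  f(c_3) = f(0.733750) = 0.128793
  f(a) × f(c) < 0, new interval: [0.667500, 0.733750]
Iteration 4:
  c_4 = (0.667500 + 0.733750)/2 = 0.700625
  f(c_4) = f(0.700625) = 0.044545
  f(a) × f(c) < 0, new interval: [0.667500, 0.700625]
Iteration 5:
  c_5 = (0.667500 + 0.700625)/2 = 0.684063
  f(c_5) = f(0.684063) = 0.004164
  f(a) × f(c) < 0, new interval: [0.667500, 0.684063]
Iteration 6:
  c_6 = (0.667500 + 0.684063)/2 = 0.675781
  f(c_6) = f(0.675781) = -0.015603
  f(a) × f(c) ≥ 0, new interval: [0.675781, 0.684063]

After 6 iteration(s), the approximation is c_6 = 0.675781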